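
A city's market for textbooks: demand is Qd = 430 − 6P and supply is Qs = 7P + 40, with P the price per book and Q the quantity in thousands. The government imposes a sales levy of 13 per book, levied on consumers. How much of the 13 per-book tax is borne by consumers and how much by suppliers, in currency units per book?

Consumers bear 7 per book; suppliers bear 6 per book.

Without the tax, 430 − 6P = 7P + 40 gives 13P = 390, so P* = 30 and Q* = 250.
With the tax collected from consumers, demand (in seller-price terms) shifts: Qd = 430 − 6(P + 13).
New equilibrium: consumers pay 37, suppliers receive 24, Q = 208. (Wedge: Pb − Ps = 13.)
Burden on consumers: 7; on suppliers: 6. (They sum to 13.)
The less price-elastic side of the market bears the larger share of a per-unit tax.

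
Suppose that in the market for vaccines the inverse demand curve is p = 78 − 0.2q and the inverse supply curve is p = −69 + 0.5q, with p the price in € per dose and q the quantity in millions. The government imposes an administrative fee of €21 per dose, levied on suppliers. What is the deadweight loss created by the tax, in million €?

Inverting to q(p) form: qd = 390 − 5p; qs = 2p + 138.
Without the tax, 390 − 5p = 2p + 138 gives 7p = 252, so p* = €36 and q* = 210.
With the tax collected from suppliers, supply shifts: qs = 2(p − 21) + 138.
Solving gives q = 180 with buyers paying €42 and suppliers receiving €21 (the €21 wedge).
Quantity falls by |ΔQ| = |210 − 180| = 30.
DWL = ½ · t · |ΔQ| = ½ · 21 · 30 = €315.

Deadweight loss = €315 million.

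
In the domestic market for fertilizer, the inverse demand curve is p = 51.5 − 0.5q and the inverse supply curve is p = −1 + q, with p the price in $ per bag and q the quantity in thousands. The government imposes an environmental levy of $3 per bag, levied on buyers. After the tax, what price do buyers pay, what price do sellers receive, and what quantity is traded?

Buyers pay $35; sellers receive $32; quantity = 33.

Inverting to q(p) form: qd = 103 − 2p; qs = p + 1.
Without the tax, 103 − 2p = p + 1 gives 3p = 102, so p* = $34 and q* = 35.
With the tax collected from buyers, demand (in seller-price terms) shifts: qd = 103 − 2(p + 3).
Solving gives q = 33 with buyers paying $35 and sellers receiving $32 (the $3 wedge).
The less price-elastic side of the market bears the larger share of a per-unit tax.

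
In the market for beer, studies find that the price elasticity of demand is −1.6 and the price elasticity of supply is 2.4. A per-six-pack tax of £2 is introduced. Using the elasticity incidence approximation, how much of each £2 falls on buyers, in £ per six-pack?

Incidence ratio: buyers' share ≈ εs / (εs + |εd|) = 2.4 / (2.4 + 1.6) = 0.6.
So buyers bear ≈ 0.6 × £2 = £1.2; producers bear £0.8.

Buyers bear ≈ £1.2 per six-pack.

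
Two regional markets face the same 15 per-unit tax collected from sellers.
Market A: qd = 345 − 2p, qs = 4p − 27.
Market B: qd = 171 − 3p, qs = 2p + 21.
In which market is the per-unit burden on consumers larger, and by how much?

Market A: pre-tax p* = 62, q* = 221; post-tax q = 201; per-unit burden on consumers = 10.
Market B: pre-tax p* = 30, q* = 81; post-tax q = 63; per-unit burden on consumers = 6.
Difference: 10 vs 6 → market A is larger by 4.

Market A, by 4.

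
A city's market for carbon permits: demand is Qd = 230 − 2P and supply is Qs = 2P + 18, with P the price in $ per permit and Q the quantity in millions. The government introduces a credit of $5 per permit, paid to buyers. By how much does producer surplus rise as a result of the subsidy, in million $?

Producer surplus rises by $316.25 million.

Without the subsidy, 230 − 2P = 2P + 18 gives 4P = 212, so P* = $53 and Q* = 124.
With a per-unit subsidy paid to buyers, each effectively pays P − 5, so demand becomes Qd = 230 − 2(P − 5).
Solving gives Q = 129 with buyers paying $50.5 and suppliers receiving $55.5 (the $5 wedge).
ΔPS is the trapezoid between Q = 129 and Q = 124 of height $2.5: ½ · (124 + 129) · 2.5 = $316.25.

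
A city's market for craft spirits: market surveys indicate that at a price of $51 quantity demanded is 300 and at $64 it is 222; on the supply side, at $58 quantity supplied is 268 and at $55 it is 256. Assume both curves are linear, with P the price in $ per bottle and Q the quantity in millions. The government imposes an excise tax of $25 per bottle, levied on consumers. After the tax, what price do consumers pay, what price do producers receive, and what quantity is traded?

Consumers pay $67; producers receive $42; quantity = 204.

Demand slope: (222 − 300)/(64 − 51) = -6, so Qd = 606 − 6P.
Supply slope: (256 − 268)/(55 − 58) = 4, so Qs = 4P + 36.
Before the tax: set 606 − 6P = 4P + 36 → P* = $57, Q* = 264.
With the tax collected from consumers, demand (in seller-price terms) shifts: Qd = 606 − 6(P + 25).
Solving gives Q = 204 with consumers paying $67 and producers receiving $42 (the $25 wedge).
The less price-elastic side of the market bears the larger share of a per-unit tax.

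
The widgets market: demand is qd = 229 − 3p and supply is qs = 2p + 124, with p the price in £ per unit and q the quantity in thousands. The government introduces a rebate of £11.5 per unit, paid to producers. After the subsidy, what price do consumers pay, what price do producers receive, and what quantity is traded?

Before the subsidy: set 229 − 3p = 2p + 124 → p* = £21, q* = 166.
With a per-unit subsidy paid to producers, each receives p + 11.5 per unit sold, so supply becomes qs = 2(p + 11.5) + 124.
New equilibrium: consumers pay £16.4, producers receive £27.9, q = 179.8. (Wedge: pb − ps = −11.5.)

Consumers pay £16.4; producers receive £27.9; quantity = 179.8.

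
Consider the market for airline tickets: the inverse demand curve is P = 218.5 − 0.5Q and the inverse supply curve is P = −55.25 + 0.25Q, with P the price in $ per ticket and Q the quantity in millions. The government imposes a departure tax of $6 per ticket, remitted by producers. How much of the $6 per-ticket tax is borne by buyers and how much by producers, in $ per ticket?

Buyers bear $4 per ticket; producers bear $2 per ticket.

Inverting to Q(P) form: Qd = 437 − 2P; Qs = 4P + 221.
Before the tax: set 437 − 2P = 4P + 221 → P* = $36, Q* = 365.
With the tax collected from producers, supply shifts: Qs = 4(P − 6) + 221.
New equilibrium: buyers pay $40, producers receive $34, Q = 357. (Wedge: Pb − Ps = 6.)
Burden on buyers: $4; on producers: $2. (They sum to $6.)
The less price-elastic side of the market bears the larger share of a per-unit tax.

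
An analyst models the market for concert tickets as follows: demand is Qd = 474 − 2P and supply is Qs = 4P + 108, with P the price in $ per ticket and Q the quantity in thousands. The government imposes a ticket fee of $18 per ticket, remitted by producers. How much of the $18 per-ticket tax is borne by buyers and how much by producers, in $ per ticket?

Without the tax, 474 − 2P = 4P + 108 gives 6P = 366, so P* = $61 and Q* = 352.
With the tax collected from producers, supply shifts: Qs = 4(P − 18) + 108.
New equilibrium: buyers pay $73, producers receive $55, Q = 328. (Wedge: Pb − Ps = 18.)
Burden on buyers: $12; on producers: $6. (They sum to $18.)
The less price-elastic side of the market bears the larger share of a per-unit tax.

Buyers bear $12 per ticket; producers bear $6 per ticket.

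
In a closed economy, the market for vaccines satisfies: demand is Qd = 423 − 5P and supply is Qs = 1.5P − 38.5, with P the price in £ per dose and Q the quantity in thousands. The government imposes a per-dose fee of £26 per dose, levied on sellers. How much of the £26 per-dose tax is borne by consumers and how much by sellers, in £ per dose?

Without the tax, 423 − 5P = 1.5P − 38.5 gives 6.5P = 461.5, so P* = £71 and Q* = 68.
With the tax collected from sellers, supply shifts: Qs = 1.5(P − 26) − 38.5.
New equilibrium: consumers pay £77, sellers receive £51, Q = 38. (Wedge: Pb − Ps = 26.)
Burden on consumers: £6; on sellers: £20. (They sum to £26.)

Consumers bear £6 per dose; sellers bear £20 per dose.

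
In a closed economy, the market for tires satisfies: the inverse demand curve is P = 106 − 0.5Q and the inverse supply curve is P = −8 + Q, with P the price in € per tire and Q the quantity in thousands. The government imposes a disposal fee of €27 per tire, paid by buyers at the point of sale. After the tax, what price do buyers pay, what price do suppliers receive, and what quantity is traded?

Buyers pay €77; suppliers receive €50; quantity = 58.

Rewrite in direct form: Qd = 212 − 2P and Qs = P + 8.
Before the tax: set 212 − 2P = P + 8 → P* = €68, Q* = 76.
With the tax collected from buyers, demand (in seller-price terms) shifts: Qd = 212 − 2(P + 27).
Solving gives Q = 58 with buyers paying €77 and suppliers receiving €50 (the €27 wedge).
The less price-elastic side of the market bears the larger share of a per-unit tax.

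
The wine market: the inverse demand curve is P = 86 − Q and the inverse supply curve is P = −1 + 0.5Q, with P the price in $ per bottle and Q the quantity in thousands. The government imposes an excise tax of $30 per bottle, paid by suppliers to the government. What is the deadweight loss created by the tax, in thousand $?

Deadweight loss = $300 thousand.

Rewrite in direct form: Qd = 86 − P and Qs = 2P + 2.
Before the tax: set 86 − P = 2P + 2 → P* = $28, Q* = 58.
With the tax collected from suppliers, supply shifts: Qs = 2(P − 30) + 2.
Solving gives Q = 38 with consumers paying $48 and suppliers receiving $18 (the $30 wedge).
Quantity falls by |ΔQ| = |58 − 38| = 20.
DWL = ½ · t · |ΔQ| = ½ · 30 · 20 = $300.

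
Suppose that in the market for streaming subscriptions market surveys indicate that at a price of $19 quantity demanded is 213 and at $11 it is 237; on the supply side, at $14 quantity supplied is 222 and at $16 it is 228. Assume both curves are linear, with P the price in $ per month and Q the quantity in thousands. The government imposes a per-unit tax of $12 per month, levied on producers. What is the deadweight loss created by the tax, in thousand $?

Demand slope: (237 − 213)/(11 − 19) = -3, so Qd = 270 − 3P.
Supply slope: (228 − 222)/(16 − 14) = 3, so Qs = 3P + 180.
Before the tax: set 270 − 3P = 3P + 180 → P* = $15, Q* = 225.
With the tax collected from producers, supply shifts: Qs = 3(P − 12) + 180.
New equilibrium: buyers pay $21, producers receive $9, Q = 207. (Wedge: Pb − Ps = 12.)
Quantity falls by |ΔQ| = |225 − 207| = 18.
DWL = ½ · t · |ΔQ| = ½ · 12 · 18 = $108.

Deadweight loss = $108 thousand.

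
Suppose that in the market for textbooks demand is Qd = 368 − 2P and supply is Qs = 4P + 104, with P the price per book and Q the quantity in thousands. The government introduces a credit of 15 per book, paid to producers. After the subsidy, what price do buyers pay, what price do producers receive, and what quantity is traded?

Buyers pay 34; producers receive 49; quantity = 300.

Without the subsidy, 368 − 2P = 4P + 104 gives 6P = 264, so P* = 44 and Q* = 280.
With a per-unit subsidy paid to producers, each receives P + 15 per unit sold, so supply becomes Qs = 4(P + 15) + 104.
Solving gives Q = 300 with buyers paying 34 and producers receiving 49 (the 15 wedge).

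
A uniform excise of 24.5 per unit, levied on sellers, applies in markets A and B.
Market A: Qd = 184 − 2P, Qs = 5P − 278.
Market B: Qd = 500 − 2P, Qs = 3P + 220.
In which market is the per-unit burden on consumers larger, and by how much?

Market A: pre-tax P* = 66, Q* = 52; post-tax Q = 17; per-unit burden on consumers = 17.5.
Market B: pre-tax P* = 56, Q* = 388; post-tax Q = 358.6; per-unit burden on consumers = 14.7.
Difference: 17.5 vs 14.7 → market A is larger by 2.8.

Market A, by 2.8.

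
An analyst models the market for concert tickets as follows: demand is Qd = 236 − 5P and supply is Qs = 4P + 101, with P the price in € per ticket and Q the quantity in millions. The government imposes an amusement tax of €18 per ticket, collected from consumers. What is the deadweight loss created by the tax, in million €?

Before the tax: set 236 − 5P = 4P + 101 → P* = €15, Q* = 161.
With the tax collected from consumers, demand (in seller-price terms) shifts: Qd = 236 − 5(P + 18).
New equilibrium: consumers pay €23, sellers receive €5, Q = 121. (Wedge: Pb − Ps = 18.)
Quantity falls by |ΔQ| = |161 − 121| = 40.
DWL = ½ · t · |ΔQ| = ½ · 18 · 40 = €360.

Deadweight loss = €360 million.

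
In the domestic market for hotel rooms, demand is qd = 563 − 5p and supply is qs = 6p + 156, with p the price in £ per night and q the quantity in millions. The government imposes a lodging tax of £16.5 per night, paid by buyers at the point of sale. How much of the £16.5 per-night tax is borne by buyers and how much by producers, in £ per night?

Without the tax, 563 − 5p = 6p + 156 gives 11p = 407, so p* = £37 and q* = 378.
With the tax collected from buyers, demand (in seller-price terms) shifts: qd = 563 − 5(p + 16.5).
New equilibrium: buyers pay £46, producers receive £29.5, q = 333. (Wedge: pb − ps = 16.5.)
Burden on buyers: £9; on producers: £7.5. (They sum to £16.5.)

Buyers bear £9 per night; producers bear £7.5 per night.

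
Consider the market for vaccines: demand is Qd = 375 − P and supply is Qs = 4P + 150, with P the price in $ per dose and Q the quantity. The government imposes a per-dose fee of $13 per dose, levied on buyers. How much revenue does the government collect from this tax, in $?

Without the tax, 375 − P = 4P + 150 gives 5P = 225, so P* = $45 and Q* = 330.
With the tax collected from buyers, demand (in seller-price terms) shifts: Qd = 375 − (P + 13).
New equilibrium: buyers pay $55.4, producers receive $42.4, Q = 319.6. (Wedge: Pb − Ps = 13.)
Revenue = t · Q = 13 · 319.6 = $4154.8.

Tax revenue = $4154.8.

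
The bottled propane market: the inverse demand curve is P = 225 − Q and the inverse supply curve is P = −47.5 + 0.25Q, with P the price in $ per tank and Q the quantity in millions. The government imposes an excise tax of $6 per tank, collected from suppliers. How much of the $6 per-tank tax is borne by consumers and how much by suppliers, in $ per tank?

Inverting to Q(P) form: Qd = 225 − P; Qs = 4P + 190.
Before the tax: set 225 − P = 4P + 190 → P* = $7, Q* = 218.
With the tax collected from suppliers, supply shifts: Qs = 4(P − 6) + 190.
New equilibrium: consumers pay $11.8, suppliers receive $5.8, Q = 213.2. (Wedge: Pb − Ps = 6.)
Burden on consumers: $4.8; on suppliers: $1.2. (They sum to $6.)
The less price-elastic side of the market bears the larger share of a per-unit tax.

Consumers bear $4.8 per tank; suppliers bear $1.2 per tank.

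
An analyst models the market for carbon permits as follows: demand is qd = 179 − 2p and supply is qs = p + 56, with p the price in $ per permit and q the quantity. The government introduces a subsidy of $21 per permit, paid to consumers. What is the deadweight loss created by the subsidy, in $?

Deadweight loss = $147.

Before the subsidy: set 179 − 2p = p + 56 → p* = $41, q* = 97.
With a per-unit subsidy paid to consumers, each effectively pays p − 21, so demand becomes qd = 179 − 2(p − 21).
New equilibrium: consumers pay $34, producers receive $55, q = 111. (Wedge: pb − ps = −21.)
Quantity rises by |ΔQ| = |97 − 111| = 14.
DWL = ½ · t · |ΔQ| = ½ · 21 · 14 = $147.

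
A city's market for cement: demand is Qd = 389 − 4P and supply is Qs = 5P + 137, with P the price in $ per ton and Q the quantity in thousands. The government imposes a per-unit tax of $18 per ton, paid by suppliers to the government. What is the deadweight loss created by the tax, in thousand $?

Without the tax, 389 − 4P = 5P + 137 gives 9P = 252, so P* = $28 and Q* = 277.
With the tax collected from suppliers, supply shifts: Qs = 5(P − 18) + 137.
Solving gives Q = 237 with buyers paying $38 and suppliers receiving $20 (the $18 wedge).
Quantity falls by |ΔQ| = |277 − 237| = 40.
DWL = ½ · t · |ΔQ| = ½ · 18 · 40 = $360.

Deadweight loss = $360 thousand.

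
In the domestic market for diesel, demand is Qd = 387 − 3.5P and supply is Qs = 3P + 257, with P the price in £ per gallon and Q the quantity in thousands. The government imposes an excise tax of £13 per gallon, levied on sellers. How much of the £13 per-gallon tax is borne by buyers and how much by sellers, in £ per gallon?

Before the tax: set 387 − 3.5P = 3P + 257 → P* = £20, Q* = 317.
With the tax collected from sellers, supply shifts: Qs = 3(P − 13) + 257.
New equilibrium: buyers pay £26, sellers receive £13, Q = 296. (Wedge: Pb − Ps = 13.)
Burden on buyers: £6; on sellers: £7. (They sum to £13.)
The less price-elastic side of the market bears the larger share of a per-unit tax.

Buyers bear £6 per gallon; sellers bear £7 per gallon.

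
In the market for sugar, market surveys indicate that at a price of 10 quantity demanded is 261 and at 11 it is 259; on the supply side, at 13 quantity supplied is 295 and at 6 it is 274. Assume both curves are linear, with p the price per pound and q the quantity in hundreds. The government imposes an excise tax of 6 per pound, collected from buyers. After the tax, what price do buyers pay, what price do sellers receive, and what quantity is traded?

Demand slope: (259 − 261)/(11 − 10) = -2, so qd = 281 − 2p.
Supply slope: (274 − 295)/(6 − 13) = 3, so qs = 3p + 256.
Before the tax: set 281 − 2p = 3p + 256 → p* = 5, q* = 271.
With the tax collected from buyers, demand (in seller-price terms) shifts: qd = 281 − 2(p + 6).
Solving gives q = 263.8 with buyers paying 8.6 and sellers receiving 2.6 (the 6 wedge).
The less price-elastic side of the market bears the larger share of a per-unit tax.

Buyers pay 8.6; sellers receive 2.6; quantity = 263.8.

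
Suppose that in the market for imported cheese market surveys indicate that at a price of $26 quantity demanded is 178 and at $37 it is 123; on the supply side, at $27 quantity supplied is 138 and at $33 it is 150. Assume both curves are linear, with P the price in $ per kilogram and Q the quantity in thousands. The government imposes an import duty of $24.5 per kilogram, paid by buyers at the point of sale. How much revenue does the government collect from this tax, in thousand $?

Demand slope: (123 − 178)/(37 − 26) = -5, so Qd = 308 − 5P.
Supply slope: (150 − 138)/(33 − 27) = 2, so Qs = 2P + 84.
Before the tax: set 308 − 5P = 2P + 84 → P* = $32, Q* = 148.
With the tax collected from buyers, demand (in seller-price terms) shifts: Qd = 308 − 5(P + 24.5).
Solving gives Q = 113 with buyers paying $39 and producers receiving $14.5 (the $24.5 wedge).
Revenue = t · Q = 24.5 · 113 = $2768.5.

Tax revenue = $2768.5 thousand.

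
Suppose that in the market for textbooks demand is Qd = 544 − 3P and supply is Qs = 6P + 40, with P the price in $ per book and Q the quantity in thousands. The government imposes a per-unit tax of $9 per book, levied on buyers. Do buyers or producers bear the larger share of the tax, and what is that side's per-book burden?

Before the tax: set 544 − 3P = 6P + 40 → P* = $56, Q* = 376.
With the tax collected from buyers, demand (in seller-price terms) shifts: Qd = 544 − 3(P + 9).
Solving gives Q = 358 with buyers paying $62 and producers receiving $53 (the $9 wedge).
Per-book burden: buyers $6, producers $3.
Buyers take the larger share because demand is less price-elastic here (demand slope 3 vs supply slope 6).
The less price-elastic side of the market bears the larger share of a per-unit tax.

Buyers bear the larger share: $6 per book.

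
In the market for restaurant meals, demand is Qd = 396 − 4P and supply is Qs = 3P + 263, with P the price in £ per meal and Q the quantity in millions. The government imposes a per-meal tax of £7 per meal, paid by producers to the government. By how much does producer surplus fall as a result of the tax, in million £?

Without the tax, 396 − 4P = 3P + 263 gives 7P = 133, so P* = £19 and Q* = 320.
With the tax collected from producers, supply shifts: Qs = 3(P − 7) + 263.
New equilibrium: buyers pay £22, producers receive £15, Q = 308. (Wedge: Pb − Ps = 7.)
ΔPS is the trapezoid between Q = 308 and Q = 320 of height £4: ½ · (320 + 308) · 4 = £1256.

Producer surplus falls by £1256 million.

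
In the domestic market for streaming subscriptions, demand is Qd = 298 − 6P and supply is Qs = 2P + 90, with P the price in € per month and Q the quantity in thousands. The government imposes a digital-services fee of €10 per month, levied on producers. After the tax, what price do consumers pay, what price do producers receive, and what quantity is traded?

Without the tax, 298 − 6P = 2P + 90 gives 8P = 208, so P* = €26 and Q* = 142.
With the tax collected from producers, supply shifts: Qs = 2(P − 10) + 90.
Solving gives Q = 127 with consumers paying €28.5 and producers receiving €18.5 (the €10 wedge).
The less price-elastic side of the market bears the larger share of a per-unit tax.

Consumers pay €28.5; producers receive €18.5; quantity = 127.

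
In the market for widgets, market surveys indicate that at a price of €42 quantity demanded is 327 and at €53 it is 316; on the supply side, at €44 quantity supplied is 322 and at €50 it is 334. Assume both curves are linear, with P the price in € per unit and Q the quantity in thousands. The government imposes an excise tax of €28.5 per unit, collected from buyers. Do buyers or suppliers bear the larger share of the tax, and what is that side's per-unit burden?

Demand slope: (316 − 327)/(53 − 42) = -1, so Qd = 369 − P.
Supply slope: (334 − 322)/(50 − 44) = 2, so Qs = 2P + 234.
Before the tax: set 369 − P = 2P + 234 → P* = €45, Q* = 324.
With the tax collected from buyers, demand (in seller-price terms) shifts: Qd = 369 − (P + 28.5).
New equilibrium: buyers pay €64, suppliers receive €35.5, Q = 305. (Wedge: Pb − Ps = 28.5.)
Per-unit burden: buyers €19, suppliers €9.5.
Buyers take the larger share because demand is less price-elastic here (demand slope 1 vs supply slope 2).
The less price-elastic side of the market bears the larger share of a per-unit tax.

Buyers bear the larger share: €19 per unit.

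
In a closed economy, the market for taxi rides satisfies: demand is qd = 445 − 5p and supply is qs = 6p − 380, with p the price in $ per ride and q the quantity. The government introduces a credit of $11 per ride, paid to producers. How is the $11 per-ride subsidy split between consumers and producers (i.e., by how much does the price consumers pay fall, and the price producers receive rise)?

Consumers gain $6 per ride; producers gain $5 per ride.

Before the subsidy: set 445 − 5p = 6p − 380 → p* = $75, q* = 70.
With a per-unit subsidy paid to producers, each receives p + 11 per unit sold, so supply becomes qs = 6(p + 11) − 380.
New equilibrium: consumers pay $69, producers receive $80, q = 100. (Wedge: pb − ps = −11.)
Gain to consumers: $6; to producers: $5. (They sum to $11.)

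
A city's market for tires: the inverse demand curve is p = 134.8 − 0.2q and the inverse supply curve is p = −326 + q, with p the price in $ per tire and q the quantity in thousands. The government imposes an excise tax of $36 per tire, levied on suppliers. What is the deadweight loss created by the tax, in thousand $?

Inverting to q(p) form: qd = 674 − 5p; qs = p + 326.
Before the tax: set 674 − 5p = p + 326 → p* = $58, q* = 384.
With the tax collected from suppliers, supply shifts: qs = (p − 36) + 326.
Solving gives q = 354 with consumers paying $64 and suppliers receiving $28 (the $36 wedge).
Quantity falls by |ΔQ| = |384 − 354| = 30.
DWL = ½ · t · |ΔQ| = ½ · 36 · 30 = $540.

Deadweight loss = $540 thousand.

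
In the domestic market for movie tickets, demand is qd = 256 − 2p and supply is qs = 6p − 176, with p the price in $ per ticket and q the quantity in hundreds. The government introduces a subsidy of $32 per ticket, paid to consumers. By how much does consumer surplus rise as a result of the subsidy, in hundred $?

Without the subsidy, 256 − 2p = 6p − 176 gives 8p = 432, so p* = $54 and q* = 148.
With a per-unit subsidy paid to consumers, each effectively pays p − 32, so demand becomes qd = 256 − 2(p − 32).
New equilibrium: consumers pay $30, producers receive $62, q = 196. (Wedge: pb − ps = −32.)
ΔCS is the trapezoid between Q = 196 and Q = 148 of height $24: ½ · (148 + 196) · 24 = $4128.

Consumer surplus rises by $4128 hundred.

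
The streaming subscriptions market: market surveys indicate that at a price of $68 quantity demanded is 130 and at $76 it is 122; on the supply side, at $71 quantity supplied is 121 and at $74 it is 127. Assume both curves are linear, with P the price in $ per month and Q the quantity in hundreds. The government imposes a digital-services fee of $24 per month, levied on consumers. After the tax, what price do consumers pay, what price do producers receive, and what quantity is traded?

Demand slope: (122 − 130)/(76 − 68) = -1, so Qd = 198 − P.
Supply slope: (127 − 121)/(74 − 71) = 2, so Qs = 2P − 21.
Before the tax: set 198 − P = 2P − 21 → P* = $73, Q* = 125.
With the tax collected from consumers, demand (in seller-price terms) shifts: Qd = 198 − (P + 24).
New equilibrium: consumers pay $89, producers receive $65, Q = 109. (Wedge: Pb − Ps = 24.)

Consumers pay $89; producers receive $65; quantity = 109.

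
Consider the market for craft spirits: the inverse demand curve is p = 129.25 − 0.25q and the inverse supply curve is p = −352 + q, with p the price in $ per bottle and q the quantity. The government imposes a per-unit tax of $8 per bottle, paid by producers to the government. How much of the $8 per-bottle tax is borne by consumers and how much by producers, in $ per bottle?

Consumers bear $1.6 per bottle; producers bear $6.4 per bottle.

Inverting to q(p) form: qd = 517 − 4p; qs = p + 352.
Without the tax, 517 − 4p = p + 352 gives 5p = 165, so p* = $33 and q* = 385.
With the tax collected from producers, supply shifts: qs = (p − 8) + 352.
New equilibrium: consumers pay $34.6, producers receive $26.6, q = 378.6. (Wedge: pb − ps = 8.)
Burden on consumers: $1.6; on producers: $6.4. (They sum to $8.)
The less price-elastic side of the market bears the larger share of a per-unit tax.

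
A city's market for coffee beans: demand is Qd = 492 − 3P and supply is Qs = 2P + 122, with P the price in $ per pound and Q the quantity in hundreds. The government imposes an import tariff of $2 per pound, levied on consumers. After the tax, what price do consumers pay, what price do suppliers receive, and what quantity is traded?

Without the tax, 492 − 3P = 2P + 122 gives 5P = 370, so P* = $74 and Q* = 270.
With the tax collected from consumers, demand (in seller-price terms) shifts: Qd = 492 − 3(P + 2).
New equilibrium: consumers pay $74.8, suppliers receive $72.8, Q = 267.6. (Wedge: Pb − Ps = 2.)

Consumers pay $74.8; suppliers receive $72.8; quantity = 267.6.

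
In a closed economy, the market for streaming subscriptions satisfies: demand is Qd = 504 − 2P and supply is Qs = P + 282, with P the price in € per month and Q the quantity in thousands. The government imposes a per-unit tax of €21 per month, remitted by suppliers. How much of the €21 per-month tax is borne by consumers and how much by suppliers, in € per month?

Before the tax: set 504 − 2P = P + 282 → P* = €74, Q* = 356.
With the tax collected from suppliers, supply shifts: Qs = (P − 21) + 282.
New equilibrium: consumers pay €81, suppliers receive €60, Q = 342. (Wedge: Pb − Ps = 21.)
Burden on consumers: €7; on suppliers: €14. (They sum to €21.)

Consumers bear €7 per month; suppliers bear €14 per month.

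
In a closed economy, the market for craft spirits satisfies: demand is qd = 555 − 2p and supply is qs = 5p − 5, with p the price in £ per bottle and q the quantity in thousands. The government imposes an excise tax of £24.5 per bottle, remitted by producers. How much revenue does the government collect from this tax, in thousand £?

Tax revenue = £8820 thousand.

Before the tax: set 555 − 2p = 5p − 5 → p* = £80, q* = 395.
With the tax collected from producers, supply shifts: qs = 5(p − 24.5) − 5.
New equilibrium: consumers pay £97.5, producers receive £73, q = 360. (Wedge: pb − ps = 24.5.)
Revenue = t · Q = 24.5 · 360 = £8820.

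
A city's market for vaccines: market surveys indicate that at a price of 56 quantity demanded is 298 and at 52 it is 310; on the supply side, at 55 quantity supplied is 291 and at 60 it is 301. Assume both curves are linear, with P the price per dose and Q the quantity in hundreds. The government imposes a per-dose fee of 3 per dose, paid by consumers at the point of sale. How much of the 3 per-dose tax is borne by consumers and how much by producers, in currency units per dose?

Consumers bear 1.2 per dose; producers bear 1.8 per dose.

Demand slope: (310 − 298)/(52 − 56) = -3, so Qd = 466 − 3P.
Supply slope: (301 − 291)/(60 − 55) = 2, so Qs = 2P + 181.
Before the tax: set 466 − 3P = 2P + 181 → P* = 57, Q* = 295.
With the tax collected from consumers, demand (in seller-price terms) shifts: Qd = 466 − 3(P + 3).
Solving gives Q = 291.4 with consumers paying 58.2 and producers receiving 55.2 (the 3 wedge).
Burden on consumers: 1.2; on producers: 1.8. (They sum to 3.)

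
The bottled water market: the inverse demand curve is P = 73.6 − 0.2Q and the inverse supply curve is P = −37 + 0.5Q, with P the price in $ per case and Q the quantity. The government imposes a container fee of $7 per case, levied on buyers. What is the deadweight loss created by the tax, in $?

Deadweight loss = $35.

Inverting to Q(P) form: Qd = 368 − 5P; Qs = 2P + 74.
Before the tax: set 368 − 5P = 2P + 74 → P* = $42, Q* = 158.
With the tax collected from buyers, demand (in seller-price terms) shifts: Qd = 368 − 5(P + 7).
New equilibrium: buyers pay $44, producers receive $37, Q = 148. (Wedge: Pb − Ps = 7.)
Quantity falls by |ΔQ| = |158 − 148| = 10.
DWL = ½ · t · |ΔQ| = ½ · 7 · 10 = $35.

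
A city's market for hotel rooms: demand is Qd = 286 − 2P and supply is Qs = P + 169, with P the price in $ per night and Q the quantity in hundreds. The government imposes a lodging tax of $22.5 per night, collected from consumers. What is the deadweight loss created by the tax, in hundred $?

Deadweight loss = $168.75 hundred.

Before the tax: set 286 − 2P = P + 169 → P* = $39, Q* = 208.
With the tax collected from consumers, demand (in seller-price terms) shifts: Qd = 286 − 2(P + 22.5).
New equilibrium: consumers pay $46.5, suppliers receive $24, Q = 193. (Wedge: Pb − Ps = 22.5.)
Quantity falls by |ΔQ| = |208 − 193| = 15.
DWL = ½ · t · |ΔQ| = ½ · 22.5 · 15 = $168.75.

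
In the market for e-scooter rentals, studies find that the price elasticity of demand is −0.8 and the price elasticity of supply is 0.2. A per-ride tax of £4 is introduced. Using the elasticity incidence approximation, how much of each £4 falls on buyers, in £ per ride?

Buyers bear ≈ £0.8 per ride.

Incidence ratio: buyers' share ≈ εs / (εs + |εd|) = 0.2 / (0.2 + 0.8) = 0.2.
So buyers bear ≈ 0.2 × £4 = £0.8; suppliers bear £3.2.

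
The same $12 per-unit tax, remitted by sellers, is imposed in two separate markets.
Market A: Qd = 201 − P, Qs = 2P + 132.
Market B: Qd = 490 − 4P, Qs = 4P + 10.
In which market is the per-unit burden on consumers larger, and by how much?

Market A, by $2.

Market A: pre-tax P* = $23, Q* = 178; post-tax Q = 170; per-unit burden on consumers = $8.
Market B: pre-tax P* = $60, Q* = 250; post-tax Q = 226; per-unit burden on consumers = $6.
Difference: $8 vs $6 → market A is larger by $2.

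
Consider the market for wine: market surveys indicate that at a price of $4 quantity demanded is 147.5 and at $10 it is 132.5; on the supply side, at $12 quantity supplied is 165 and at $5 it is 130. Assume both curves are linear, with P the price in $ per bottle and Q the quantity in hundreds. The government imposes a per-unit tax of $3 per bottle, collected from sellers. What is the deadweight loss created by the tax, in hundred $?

Demand slope: (132.5 − 147.5)/(10 − 4) = -2.5, so Qd = 157.5 − 2.5P.
Supply slope: (130 − 165)/(5 − 12) = 5, so Qs = 5P + 105.
Before the tax: set 157.5 − 2.5P = 5P + 105 → P* = $7, Q* = 140.
With the tax collected from sellers, supply shifts: Qs = 5(P − 3) + 105.
New equilibrium: consumers pay $9, sellers receive $6, Q = 135. (Wedge: Pb − Ps = 3.)
Quantity falls by |ΔQ| = |140 − 135| = 5.
DWL = ½ · t · |ΔQ| = ½ · 3 · 5 = $7.5.

Deadweight loss = $7.5 hundred.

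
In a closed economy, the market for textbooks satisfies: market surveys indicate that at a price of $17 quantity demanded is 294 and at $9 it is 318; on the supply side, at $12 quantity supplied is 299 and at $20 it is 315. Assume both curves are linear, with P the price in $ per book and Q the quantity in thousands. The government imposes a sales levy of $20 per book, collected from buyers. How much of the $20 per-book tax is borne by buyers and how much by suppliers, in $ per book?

Demand slope: (318 − 294)/(9 − 17) = -3, so Qd = 345 − 3P.
Supply slope: (315 − 299)/(20 − 12) = 2, so Qs = 2P + 275.
Without the tax, 345 − 3P = 2P + 275 gives 5P = 70, so P* = $14 and Q* = 303.
With the tax collected from buyers, demand (in seller-price terms) shifts: Qd = 345 − 3(P + 20).
Solving gives Q = 279 with buyers paying $22 and suppliers receiving $2 (the $20 wedge).
Burden on buyers: $8; on suppliers: $12. (They sum to $20.)

Buyers bear $8 per book; suppliers bear $12 per book.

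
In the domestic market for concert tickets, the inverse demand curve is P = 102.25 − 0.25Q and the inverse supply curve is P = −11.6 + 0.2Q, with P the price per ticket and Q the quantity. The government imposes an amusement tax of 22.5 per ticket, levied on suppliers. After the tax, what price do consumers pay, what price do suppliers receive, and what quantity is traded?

Inverting to Q(P) form: Qd = 409 − 4P; Qs = 5P + 58.
Without the tax, 409 − 4P = 5P + 58 gives 9P = 351, so P* = 39 and Q* = 253.
With the tax collected from suppliers, supply shifts: Qs = 5(P − 22.5) + 58.
New equilibrium: consumers pay 51.5, suppliers receive 29, Q = 203. (Wedge: Pb − Ps = 22.5.)
The less price-elastic side of the market bears the larger share of a per-unit tax.

Consumers pay 51.5; suppliers receive 29; quantity = 203.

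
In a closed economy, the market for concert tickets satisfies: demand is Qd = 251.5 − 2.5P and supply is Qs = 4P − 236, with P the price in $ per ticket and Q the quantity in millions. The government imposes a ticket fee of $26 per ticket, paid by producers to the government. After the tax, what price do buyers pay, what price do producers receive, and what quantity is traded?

Buyers pay $91; producers receive $65; quantity = 24.

Without the tax, 251.5 − 2.5P = 4P − 236 gives 6.5P = 487.5, so P* = $75 and Q* = 64.
With the tax collected from producers, supply shifts: Qs = 4(P − 26) − 236.
New equilibrium: buyers pay $91, producers receive $65, Q = 24. (Wedge: Pb − Ps = 26.)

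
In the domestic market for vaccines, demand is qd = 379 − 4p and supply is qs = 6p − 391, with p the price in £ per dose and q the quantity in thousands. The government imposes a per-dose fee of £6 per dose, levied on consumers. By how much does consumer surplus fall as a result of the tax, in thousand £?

Before the tax: set 379 − 4p = 6p − 391 → p* = £77, q* = 71.
With the tax collected from consumers, demand (in seller-price terms) shifts: qd = 379 − 4(p + 6).
Solving gives q = 56.6 with consumers paying £80.6 and suppliers receiving £74.6 (the £6 wedge).
ΔCS is the trapezoid between Q = 56.6 and Q = 71 of height £3.6: ½ · (71 + 56.6) · 3.6 = £229.68.

Consumer surplus falls by £229.68 thousand.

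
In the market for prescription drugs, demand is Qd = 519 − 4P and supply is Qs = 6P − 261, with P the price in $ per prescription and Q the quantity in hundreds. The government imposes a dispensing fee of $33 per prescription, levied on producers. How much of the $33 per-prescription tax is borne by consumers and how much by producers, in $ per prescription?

Before the tax: set 519 − 4P = 6P − 261 → P* = $78, Q* = 207.
With the tax collected from producers, supply shifts: Qs = 6(P − 33) − 261.
New equilibrium: consumers pay $97.8, producers receive $64.8, Q = 127.8. (Wedge: Pb − Ps = 33.)
Burden on consumers: $19.8; on producers: $13.2. (They sum to $33.)

Consumers bear $19.8 per prescription; producers bear $13.2 per prescription.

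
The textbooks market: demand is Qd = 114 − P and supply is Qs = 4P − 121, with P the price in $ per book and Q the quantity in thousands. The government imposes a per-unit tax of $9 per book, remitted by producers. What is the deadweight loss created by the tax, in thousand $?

Deadweight loss = $32.4 thousand.

Without the tax, 114 − P = 4P − 121 gives 5P = 235, so P* = $47 and Q* = 67.
With the tax collected from producers, supply shifts: Qs = 4(P − 9) − 121.
New equilibrium: buyers pay $54.2, producers receive $45.2, Q = 59.8. (Wedge: Pb − Ps = 9.)
Quantity falls by |ΔQ| = |67 − 59.8| = 7.2.
DWL = ½ · t · |ΔQ| = ½ · 9 · 7.2 = $32.4.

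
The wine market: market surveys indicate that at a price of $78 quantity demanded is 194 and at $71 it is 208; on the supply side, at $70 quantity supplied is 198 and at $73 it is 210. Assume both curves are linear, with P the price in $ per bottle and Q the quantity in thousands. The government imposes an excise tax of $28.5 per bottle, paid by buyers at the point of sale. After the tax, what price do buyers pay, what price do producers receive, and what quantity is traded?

Demand slope: (208 − 194)/(71 − 78) = -2, so Qd = 350 − 2P.
Supply slope: (210 − 198)/(73 − 70) = 4, so Qs = 4P − 82.
Without the tax, 350 − 2P = 4P − 82 gives 6P = 432, so P* = $72 and Q* = 206.
With the tax collected from buyers, demand (in seller-price terms) shifts: Qd = 350 − 2(P + 28.5).
Solving gives Q = 168 with buyers paying $91 and producers receiving $62.5 (the $28.5 wedge).

Buyers pay $91; producers receive $62.5; quantity = 168.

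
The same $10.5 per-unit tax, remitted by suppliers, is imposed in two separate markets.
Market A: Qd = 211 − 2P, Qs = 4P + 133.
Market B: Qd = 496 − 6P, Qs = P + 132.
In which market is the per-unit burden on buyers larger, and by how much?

Market A, by $5.5.

Market A: pre-tax P* = $13, Q* = 185; post-tax Q = 171; per-unit burden on buyers = $7.
Market B: pre-tax P* = $52, Q* = 184; post-tax Q = 175; per-unit burden on buyers = $1.5.
Difference: $7 vs $1.5 → market A is larger by $5.5.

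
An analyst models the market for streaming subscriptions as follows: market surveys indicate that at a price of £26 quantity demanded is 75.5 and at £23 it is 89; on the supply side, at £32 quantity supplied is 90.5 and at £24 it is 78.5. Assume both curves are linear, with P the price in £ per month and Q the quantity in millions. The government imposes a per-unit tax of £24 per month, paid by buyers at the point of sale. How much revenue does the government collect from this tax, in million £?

Demand slope: (89 − 75.5)/(23 − 26) = -4.5, so Qd = 192.5 − 4.5P.
Supply slope: (78.5 − 90.5)/(24 − 32) = 1.5, so Qs = 1.5P + 42.5.
Without the tax, 192.5 − 4.5P = 1.5P + 42.5 gives 6P = 150, so P* = £25 and Q* = 80.
With the tax collected from buyers, demand (in seller-price terms) shifts: Qd = 192.5 − 4.5(P + 24).
Solving gives Q = 53 with buyers paying £31 and producers receiving £7 (the £24 wedge).
Revenue = t · Q = 24 · 53 = £1272.

Tax revenue = £1272 million.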